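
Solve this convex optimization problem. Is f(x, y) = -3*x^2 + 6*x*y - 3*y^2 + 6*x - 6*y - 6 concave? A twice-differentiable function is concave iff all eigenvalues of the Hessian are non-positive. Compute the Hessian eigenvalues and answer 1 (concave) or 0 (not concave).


The Hessian of f(x,y) = -3*x^2 + 6*x*y - 3*y^2 + 6*x - 6*y - 6 is:
H = [[-6, 6], [6, -6]]
Trace = -6 - 6 = -12
Determinant = -6*-6 - (6)^2 = 0
Discriminant = (-12)^2 - 4*0 = 144.0
Eigenvalues: lambda_1 = -12.0, lambda_2 = 0.0
The function is concave.

1


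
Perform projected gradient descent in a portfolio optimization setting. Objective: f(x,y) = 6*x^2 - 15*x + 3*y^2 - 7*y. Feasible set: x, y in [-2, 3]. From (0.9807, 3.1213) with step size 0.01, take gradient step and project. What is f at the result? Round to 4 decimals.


Step 1: Compute gradient at (0.9807, 3.1213).
grad_x = 2*6*0.9807 - 15 = -3.2316
grad_y = 2*3*3.1213 - 7 = 11.7278
Step 2: Gradient step.
x_raw = 0.9807 - 0.01*-3.2316 = 1.013
y_raw = 3.1213 - 0.01*11.7278 = 3.004
Step 3: Project onto [-2, 3].
x_proj = clip(1.013) = 1.013
y_proj = clip(3.004) = 3.0
Step 4: Evaluate f.
f(1.013, 3.0) = -3.038


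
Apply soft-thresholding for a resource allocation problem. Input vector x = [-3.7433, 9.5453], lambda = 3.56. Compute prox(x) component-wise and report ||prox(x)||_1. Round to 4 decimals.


Soft-thresholding with lambda = 3.56:
prox(-3.7433) = sign(-3.7433)*max(|-3.7433| - 3.56, 0) = -0.1833
prox(9.5453) = sign(9.5453)*max(|9.5453| - 3.56, 0) = 5.9853
prox(x) = [-0.1833, 5.9853]
||prox(x)||_1 = 0.1833 + 5.9853 = 6.1686


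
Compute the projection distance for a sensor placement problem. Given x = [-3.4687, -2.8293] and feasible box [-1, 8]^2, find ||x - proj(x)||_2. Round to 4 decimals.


Project each component onto [-1, 8].
clip(-3.4687) = -1.0, clip(-2.8293) = -1.0
Projection = [-1.0, -1.0]
Squared diffs: [6.0945, 3.3463]
Distance = sqrt(9.4408) = 3.0726


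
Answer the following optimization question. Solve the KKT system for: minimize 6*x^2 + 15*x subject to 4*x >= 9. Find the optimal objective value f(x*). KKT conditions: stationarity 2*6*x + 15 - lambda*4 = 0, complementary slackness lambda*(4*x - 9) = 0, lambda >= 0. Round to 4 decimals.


Step 1: Try lambda = 0 (constraint inactive).
x_unc = -15/(2*6) = -1.25
Check: 4*-1.25 = -5.0 < 9 -- violated!
Step 2: Constraint must be active: 4*x = 9
x* = 9/4 = 2.25
lambda = (2*6*2.25 + 15)/4 = 10.5
Step 3: Compute optimal value.
f(x*) = 6*2.25^2 + 15*2.25 = 64.125


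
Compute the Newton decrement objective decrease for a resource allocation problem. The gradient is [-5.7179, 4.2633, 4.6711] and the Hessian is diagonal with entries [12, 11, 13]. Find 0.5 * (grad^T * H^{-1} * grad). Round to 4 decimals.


Step 1: H is diagonal, so H^(-1) * g = [-0.4765, 0.3876, 0.3593].
Step 2: g^T H^(-1) g = sum_i g_i^2 / H_ii
  = (-5.7179)^2/12 + (4.2633)^2/11 + (4.6711)^2/13
  = 2.7245 + 1.6523 + 1.6784 = 6.0553
Step 3: Objective decrease = 0.5 * g^T H^(-1) g = 3.0276


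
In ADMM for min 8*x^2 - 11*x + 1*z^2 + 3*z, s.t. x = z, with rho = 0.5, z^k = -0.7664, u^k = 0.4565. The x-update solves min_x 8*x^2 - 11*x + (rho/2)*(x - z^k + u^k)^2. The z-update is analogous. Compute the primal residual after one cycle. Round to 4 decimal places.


ADMM iteration with rho = 0.5, z^k = -0.7664, u^k = 0.4565
Step 1: x-update.
Minimize 8*x^2 - 11*x + (0.5/2)*(x + 0.7664 + 0.4565)^2
FOC: (2*8 + 0.5)*x = 11 + 0.5*(-0.7664 - 0.4565)
x^{k+1} = 0.6296
Step 2: z-update.
Minimize 1*z^2 + 3*z + (0.5/2)*(0.6296 - z + 0.4565)^2
FOC: (2*1 + 0.5)*z = -3 + 0.5*(0.6296 + 0.4565)
z^{k+1} = -0.9828
Step 3: u-update.
u^{k+1} = 0.4565 + 0.6296 + 0.9828 = 2.0689
Step 4: Primal residual = |0.6296 + 0.9828| = 1.6124


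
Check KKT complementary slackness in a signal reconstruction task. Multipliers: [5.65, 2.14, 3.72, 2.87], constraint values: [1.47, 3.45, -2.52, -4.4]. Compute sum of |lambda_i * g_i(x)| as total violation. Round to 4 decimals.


KKT complementary slackness check:
lambda_1 * g_1 = 5.65 * 1.47 = 8.3055
lambda_2 * g_2 = 2.14 * 3.45 = 7.383
lambda_3 * g_3 = 3.72 * -2.52 = -9.3744
lambda_4 * g_4 = 2.87 * -4.4 = -12.628
Total violation = 8.3055 + 7.383 + 9.3744 + 12.628 = 37.6909


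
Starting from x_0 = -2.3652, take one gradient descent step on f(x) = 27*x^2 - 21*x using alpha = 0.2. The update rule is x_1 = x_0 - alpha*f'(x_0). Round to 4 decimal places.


We compute the gradient at x_0 and apply the update.
f'(x) = 54*x - 21
f'(-2.3652) = 54*-2.3652 - 21 = -148.7208
x_1 = -2.3652 - 0.2*-148.7208 = 27.379


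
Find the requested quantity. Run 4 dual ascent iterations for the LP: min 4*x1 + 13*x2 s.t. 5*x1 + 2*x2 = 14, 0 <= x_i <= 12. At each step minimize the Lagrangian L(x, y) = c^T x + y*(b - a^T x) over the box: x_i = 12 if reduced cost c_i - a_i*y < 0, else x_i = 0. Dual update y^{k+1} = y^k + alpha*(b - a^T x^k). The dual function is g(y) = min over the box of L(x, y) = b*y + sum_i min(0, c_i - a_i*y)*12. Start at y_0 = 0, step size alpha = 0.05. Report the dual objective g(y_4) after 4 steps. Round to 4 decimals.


Dual ascent for LP: min 4*x1 + 13*x2, 5*x1 + 2*x2 = 14, 0 <= x_i <= 12
Step 1: y^k = 0.0, reduced costs: (4.0, 13.0)
  x^k = (0.0, 0.0), subgradient = b - a^T x = 14.0
  y^{k+1} = 0.0 + 0.05*14.0 = 0.7
Step 2: y^k = 0.7, reduced costs: (0.5, 11.6)
  x^k = (0.0, 0.0), subgradient = b - a^T x = 14.0
  y^{k+1} = 0.7 + 0.05*14.0 = 1.4
Step 3: y^k = 1.4, reduced costs: (-3.0, 10.2)
  x^k = (12.0, 0.0), subgradient = b - a^T x = -46.0
  y^{k+1} = 1.4 + 0.05*-46.0 = -0.9
Step 4: y^k = -0.9, reduced costs: (8.5, 14.8)
  x^k = (0.0, 0.0), subgradient = b - a^T x = 14.0
  y^{k+1} = -0.9 + 0.05*14.0 = -0.2
Dual objective at y_4 = -0.2: reduced costs (5.0, 13.4), box minimizer x = (0.0, 0.0)
g(y_4) = b*y + (c1 - a1*y)*x1 + (c2 - a2*y)*x2 = 14*(-0.2) + 5.0*0.0 + 13.4*0.0 = -2.8 + 0.0 + 0.0 = -2.8


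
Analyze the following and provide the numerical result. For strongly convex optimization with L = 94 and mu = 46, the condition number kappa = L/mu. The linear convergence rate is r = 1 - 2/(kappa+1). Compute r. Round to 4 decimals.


Step 1: Compute the condition number.
kappa = L/mu = 94/46 = 2.0435
Step 2: Compute the convergence rate.
r = 1 - 2/(kappa + 1) = 1 - 2*mu/(L + mu) = (L - mu)/(L + mu) = 48/140 = 0.3429


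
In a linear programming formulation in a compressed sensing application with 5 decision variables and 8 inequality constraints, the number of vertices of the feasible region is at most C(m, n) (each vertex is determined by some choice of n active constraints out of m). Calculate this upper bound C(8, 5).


Each vertex corresponds to some choice of n active constraints out of m, so the number of vertices is at most C(m, n) = m! / (n!(m-n)!).
m = 8, n = 5
Numerator: 8 * 7 * 6 * 5 * 4
Denominator: 5! = 120
C(8, 5) = 56


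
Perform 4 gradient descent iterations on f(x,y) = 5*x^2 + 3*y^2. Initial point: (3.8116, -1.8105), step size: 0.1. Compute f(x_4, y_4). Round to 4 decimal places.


Gradient descent on f(x,y) = 5*x^2 + 3*y^2.
Starting point: (3.8116, -1.8105), alpha = 0.1
Step 1: grad_x = 2*5*3.8116 = 38.116, grad_y = 2*3*-1.8105 = -10.863
  x_1 = 3.8116 - 0.1*38.116 = -0.0
  y_1 = -1.8105 - 0.1*-10.863 = -0.7242
Step 2: grad_x = 2*5*-0.0 = -0.0, grad_y = 2*3*-0.7242 = -4.3452
  x_2 = -0.0 - 0.1*-0.0 = 0.0
  y_2 = -0.7242 - 0.1*-4.3452 = -0.2897
Step 3: grad_x = 2*5*0.0 = 0.0, grad_y = 2*3*-0.2897 = -1.7381
  x_3 = 0.0 - 0.1*0.0 = 0.0
  y_3 = -0.2897 - 0.1*-1.7381 = -0.1159
Step 4: grad_x = 2*5*0.0 = 0.0, grad_y = 2*3*-0.1159 = -0.6952
  x_4 = 0.0 - 0.1*0.0 = 0.0
  y_4 = -0.1159 - 0.1*-0.6952 = -0.0463
f(0.0, -0.0463) = 5*0.0^2 + 3*(-0.0463)^2 = 0.0064


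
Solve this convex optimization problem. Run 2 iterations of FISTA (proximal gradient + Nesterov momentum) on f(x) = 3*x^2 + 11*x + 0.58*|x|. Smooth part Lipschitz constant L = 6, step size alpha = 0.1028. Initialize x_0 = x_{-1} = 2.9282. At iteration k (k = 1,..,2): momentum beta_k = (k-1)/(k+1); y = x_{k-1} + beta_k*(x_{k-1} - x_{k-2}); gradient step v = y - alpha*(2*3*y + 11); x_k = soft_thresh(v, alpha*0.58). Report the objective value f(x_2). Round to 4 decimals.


FISTA on f(x) = 3*x^2 + 11*x + 0.58*|x|
L = 6, alpha = 0.1028
Iteration 1: beta = 0.0, y = 2.9282 + 0.0*(2.9282 - 2.9282) = 2.9282
  grad(y) = 28.5692, v = y - alpha*grad = -0.0087
  prox(v) = soft_thresh(-0.0087, 0.0596) = 0.0
Iteration 2: beta = 0.3333, y = 0.0 + 0.3333*(0.0 - 2.9282) = -0.9761
  grad(y) = 5.1436, v = y - alpha*grad = -1.5048
  prox(v) = soft_thresh(-1.5048, 0.0596) = -1.4452
f(x_2) = 3*(-1.4452)^2 + 11*(-1.4452) + 0.58*|-1.4452| = -8.7932


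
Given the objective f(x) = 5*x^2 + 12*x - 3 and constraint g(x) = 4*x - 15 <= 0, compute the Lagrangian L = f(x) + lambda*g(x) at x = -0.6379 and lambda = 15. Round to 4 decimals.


Step 1: Evaluate f(x).
f(-0.6379) = 5*(-0.6379)^2 + 12*(-0.6379) - 3 = -8.6202
Step 2: Evaluate g(x).
g(-0.6379) = 4*-0.6379 - 15 = -17.5516
Step 3: Compute Lagrangian.
L = -8.6202 + 15*-17.5516 = -271.8942


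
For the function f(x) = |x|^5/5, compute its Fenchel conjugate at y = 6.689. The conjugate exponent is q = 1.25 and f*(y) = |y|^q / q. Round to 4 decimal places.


The conjugate exponent q satisfies 1/p + 1/q = 1.
p = 5, so q = 5/(5 - 1) = 1.25
|y|^q = 6.689^1.25 = 10.7573
f*(6.689) = 10.7573 / 1.25 = 8.6058


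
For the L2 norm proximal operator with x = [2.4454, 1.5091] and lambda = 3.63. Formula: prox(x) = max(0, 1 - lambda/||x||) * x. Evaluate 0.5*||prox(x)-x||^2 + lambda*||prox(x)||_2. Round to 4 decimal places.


Step 1: Compute ||x||.
||x|| = 2.8736
Step 2: Compute scaling factor.
scale = max(0, 1 - 3.63/2.8736) = 0.0
Step 3: prox(x) = [0.0, 0.0]
||prox(x)|| = 0.0
Step 4: Proximal objective.
0.5*||prox-x||^2 = 4.1287
lambda*||prox|| = 0.0
Total = 4.1287


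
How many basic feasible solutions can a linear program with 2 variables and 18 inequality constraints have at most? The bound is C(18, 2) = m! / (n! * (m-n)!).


Each vertex corresponds to some choice of n active constraints out of m, so the number of vertices is at most C(m, n) = m! / (n!(m-n)!).
m = 18, n = 2
Numerator: 18 * 17
Denominator: 2! = 2
C(18, 2) = 153


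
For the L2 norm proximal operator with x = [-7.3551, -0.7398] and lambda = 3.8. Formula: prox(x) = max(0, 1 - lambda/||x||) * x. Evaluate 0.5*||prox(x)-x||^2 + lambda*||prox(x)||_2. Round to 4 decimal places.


Step 1: Compute ||x||.
||x|| = 7.3922
Step 2: Compute scaling factor.
scale = max(0, 1 - 3.8/7.3922) = 0.4859
Step 3: prox(x) = [-3.5742, -0.3595]
||prox(x)|| = 3.5922
Step 4: Proximal objective.
0.5*||prox-x||^2 = 7.22
lambda*||prox|| = 13.6504
Total = 20.8704


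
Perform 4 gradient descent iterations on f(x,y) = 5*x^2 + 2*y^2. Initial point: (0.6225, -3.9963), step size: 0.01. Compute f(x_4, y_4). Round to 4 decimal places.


Gradient descent on f(x,y) = 5*x^2 + 2*y^2.
Starting point: (0.6225, -3.9963), alpha = 0.01
Step 1: grad_x = 2*5*0.6225 = 6.225, grad_y = 2*2*-3.9963 = -15.9852
  x_1 = 0.6225 - 0.01*6.225 = 0.5603
  y_1 = -3.9963 - 0.01*-15.9852 = -3.8364
Step 2: grad_x = 2*5*0.5603 = 5.6025, grad_y = 2*2*-3.8364 = -15.3458
  x_2 = 0.5603 - 0.01*5.6025 = 0.5042
  y_2 = -3.8364 - 0.01*-15.3458 = -3.683
Step 3: grad_x = 2*5*0.5042 = 5.0423, grad_y = 2*2*-3.683 = -14.732
  x_3 = 0.5042 - 0.01*5.0423 = 0.4538
  y_3 = -3.683 - 0.01*-14.732 = -3.5357
Step 4: grad_x = 2*5*0.4538 = 4.538, grad_y = 2*2*-3.5357 = -14.1427
  x_4 = 0.4538 - 0.01*4.538 = 0.4084
  y_4 = -3.5357 - 0.01*-14.1427 = -3.3942
f(0.4084, -3.3942) = 5*0.4084^2 + 2*(-3.3942)^2 = 23.8758


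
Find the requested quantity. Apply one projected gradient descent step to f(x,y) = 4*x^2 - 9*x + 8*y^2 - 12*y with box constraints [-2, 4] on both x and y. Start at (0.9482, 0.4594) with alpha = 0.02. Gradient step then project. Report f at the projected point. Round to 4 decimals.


Step 1: Compute gradient at (0.9482, 0.4594).
grad_x = 2*4*0.9482 - 9 = -1.4144
grad_y = 2*8*0.4594 - 12 = -4.6496
Step 2: Gradient step.
x_raw = 0.9482 - 0.02*-1.4144 = 0.9765
y_raw = 0.4594 - 0.02*-4.6496 = 0.5524
Step 3: Project onto [-2, 4].
x_proj = clip(0.9765) = 0.9765
y_proj = clip(0.5524) = 0.5524
Step 4: Evaluate f.
f(0.9765, 0.5524) = -9.1619


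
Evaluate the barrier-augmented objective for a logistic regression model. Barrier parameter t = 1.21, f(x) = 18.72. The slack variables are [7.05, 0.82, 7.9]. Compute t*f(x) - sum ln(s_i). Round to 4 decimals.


Step 1: Compute log-barrier.
ln values: [1.953, -0.1985, 2.0669]
phi = -(1.953 - 0.1985 + 2.0669) = -3.8214
Step 2: Compute augmented objective.
t*f(x) = 1.21*18.72 = 22.6512
Total = 22.6512 - 3.8214 = 18.8298


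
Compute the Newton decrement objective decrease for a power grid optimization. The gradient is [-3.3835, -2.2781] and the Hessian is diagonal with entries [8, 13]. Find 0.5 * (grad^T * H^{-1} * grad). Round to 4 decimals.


Step 1: H is diagonal, so H^(-1) * g = [-0.4229, -0.1752].
Step 2: g^T H^(-1) g = sum_i g_i^2 / H_ii
  = (-3.3835)^2/8 + (-2.2781)^2/13
  = 1.431 + 0.3992 = 1.8302
Step 3: Objective decrease = 0.5 * g^T H^(-1) g = 0.9151


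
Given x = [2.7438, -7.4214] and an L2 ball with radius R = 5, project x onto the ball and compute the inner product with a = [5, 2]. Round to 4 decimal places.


Step 1: Compute ||x|| (intermediates to 6 decimals).
||x|| = sqrt(2.7438^2 + (-7.4214)^2) = 7.912371
Step 2: Project.
Since ||x|| > R, scale = R/||x|| = 5/7.912371 = 0.631922, proj(x) = scale * x
proj(x) = [1.733868, -4.689746]
Step 3: Dot product.
a^T * proj(x) = 5*1.733868 + 2*(-4.689746) = -0.7102


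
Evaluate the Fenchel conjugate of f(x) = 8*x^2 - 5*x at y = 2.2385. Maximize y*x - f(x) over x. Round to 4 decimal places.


f*(y) = sup_x {y*x - a*x^2 - b*x} = sup_x {(y-b)*x - a*x^2}
FOC: (y - b) - 2a*x = 0 => x* = (y - b)/(2a)
x* = (2.2385 + 5)/(2*8) = 0.4524
f*(2.2385) = (y-b)^2/(4a) = (2.2385 + 5)^2/(4*8)
= 52.3959/32 = 1.6374


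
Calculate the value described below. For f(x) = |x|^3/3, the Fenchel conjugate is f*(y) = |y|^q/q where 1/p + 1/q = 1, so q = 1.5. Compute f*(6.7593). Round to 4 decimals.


The conjugate exponent q satisfies 1/p + 1/q = 1.
p = 3, so q = 3/(3 - 1) = 1.5
|y|^q = 6.7593^1.5 = 17.5733
f*(6.7593) = 17.5733 / 1.5 = 11.7155


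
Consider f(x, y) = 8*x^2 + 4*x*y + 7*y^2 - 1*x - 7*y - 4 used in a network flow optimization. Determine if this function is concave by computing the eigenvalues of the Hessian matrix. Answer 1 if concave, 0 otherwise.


The Hessian of f(x,y) = 8*x^2 + 4*x*y + 7*y^2 - 1*x - 7*y - 4 is:
H = [[16, 4], [4, 14]]
Trace = 16 + 14 = 30
Determinant = 16*14 - (4)^2 = 208
Discriminant = (30)^2 - 4*208 = 68.0
Eigenvalues: lambda_1 = 10.8769, lambda_2 = 19.1231
The function is not concave.

0


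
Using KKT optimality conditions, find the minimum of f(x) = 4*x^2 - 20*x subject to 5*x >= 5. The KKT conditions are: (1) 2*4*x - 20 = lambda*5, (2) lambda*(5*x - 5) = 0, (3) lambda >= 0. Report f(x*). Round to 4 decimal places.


Step 1: Try lambda = 0 (constraint inactive).
Stationarity: 2*4*x - 20 = 0
x* = 20/(2*4) = 2.5
Check constraint: 5*2.5 = 12.5 >= 5 -- satisfied.
Step 2: Compute optimal value.
f(x*) = 4*2.5^2 - 20*2.5 = -25.0


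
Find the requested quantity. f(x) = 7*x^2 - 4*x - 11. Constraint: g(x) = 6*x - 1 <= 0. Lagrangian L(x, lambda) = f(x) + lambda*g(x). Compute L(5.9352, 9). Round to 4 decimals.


Step 1: Evaluate f(x).
f(5.9352) = 7*5.9352^2 - 4*5.9352 - 11 = 211.8454
Step 2: Evaluate g(x).
g(5.9352) = 6*5.9352 - 1 = 34.6112
Step 3: Compute Lagrangian.
L = 211.8454 + 9*34.6112 = 523.3462


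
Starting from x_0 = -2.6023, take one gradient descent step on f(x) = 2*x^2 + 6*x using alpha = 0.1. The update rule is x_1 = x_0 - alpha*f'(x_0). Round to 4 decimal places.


We compute the gradient at x_0 and apply the update.
f'(x) = 4*x + 6
f'(-2.6023) = 4*-2.6023 + 6 = -4.4092
x_1 = -2.6023 - 0.1*-4.4092 = -2.1614


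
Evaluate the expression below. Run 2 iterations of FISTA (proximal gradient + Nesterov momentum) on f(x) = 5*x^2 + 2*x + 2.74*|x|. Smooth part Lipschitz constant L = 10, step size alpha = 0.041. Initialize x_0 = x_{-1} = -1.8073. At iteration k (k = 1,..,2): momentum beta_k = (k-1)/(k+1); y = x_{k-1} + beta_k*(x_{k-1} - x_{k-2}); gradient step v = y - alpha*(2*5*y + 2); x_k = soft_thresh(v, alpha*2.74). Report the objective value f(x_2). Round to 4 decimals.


FISTA on f(x) = 5*x^2 + 2*x + 2.74*|x|
L = 10, alpha = 0.041
Iteration 1: beta = 0.0, y = -1.8073 + 0.0*(-1.8073 + 1.8073) = -1.8073
  grad(y) = -16.073, v = y - alpha*grad = -1.1483
  prox(v) = soft_thresh(-1.1483, 0.1123) = -1.036
Iteration 2: beta = 0.3333, y = -1.036 + 0.3333*(-1.036 + 1.8073) = -0.7789
  grad(y) = -5.7886, v = y - alpha*grad = -0.5415
  prox(v) = soft_thresh(-0.5415, 0.1123) = -0.4292
f(x_2) = 5*(-0.4292)^2 + 2*(-0.4292) + 2.74*|-0.4292| = 1.2386


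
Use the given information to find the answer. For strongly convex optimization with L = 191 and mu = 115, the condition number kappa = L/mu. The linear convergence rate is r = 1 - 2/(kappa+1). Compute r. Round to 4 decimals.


Step 1: Compute the condition number.
kappa = L/mu = 191/115 = 1.6609
Step 2: Compute the convergence rate.
r = 1 - 2/(kappa + 1) = 1 - 2*mu/(L + mu) = (L - mu)/(L + mu) = 76/306 = 0.2484


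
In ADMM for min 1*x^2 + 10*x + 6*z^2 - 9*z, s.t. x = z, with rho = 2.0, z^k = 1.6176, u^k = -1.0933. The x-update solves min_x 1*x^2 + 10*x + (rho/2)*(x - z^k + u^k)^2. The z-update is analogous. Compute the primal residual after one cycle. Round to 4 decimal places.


ADMM iteration with rho = 2.0, z^k = 1.6176, u^k = -1.0933
Step 1: x-update.
Minimize 1*x^2 + 10*x + (2.0/2)*(x - 1.6176 - 1.0933)^2
FOC: (2*1 + 2.0)*x = -10 + 2.0*(1.6176 + 1.0933)
x^{k+1} = -1.1446
Step 2: z-update.
Minimize 6*z^2 - 9*z + (2.0/2)*(-1.1446 - z - 1.0933)^2
FOC: (2*6 + 2.0)*z = 9 + 2.0*(-1.1446 - 1.0933)
z^{k+1} = 0.3232
Step 3: u-update.
u^{k+1} = -1.0933 - 1.1446 - 0.3232 = -2.561
Step 4: Primal residual = |-1.1446 - 0.3232| = 1.4677


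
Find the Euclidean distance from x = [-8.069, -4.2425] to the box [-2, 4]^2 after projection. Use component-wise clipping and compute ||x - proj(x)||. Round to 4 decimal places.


Project each component onto [-2, 4].
clip(-8.069) = -2.0, clip(-4.2425) = -2.0
Projection = [-2.0, -2.0]
Squared diffs: [36.8328, 5.0288]
Distance = sqrt(41.8616) = 6.4701


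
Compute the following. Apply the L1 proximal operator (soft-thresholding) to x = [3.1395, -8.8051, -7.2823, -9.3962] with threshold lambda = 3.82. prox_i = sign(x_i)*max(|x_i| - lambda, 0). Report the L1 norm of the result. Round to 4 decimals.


Soft-thresholding with lambda = 3.82:
prox(3.1395) = sign(3.1395)*max(|3.1395| - 3.82, 0) = 0.0
prox(-8.8051) = sign(-8.8051)*max(|-8.8051| - 3.82, 0) = -4.9851
prox(-7.2823) = sign(-7.2823)*max(|-7.2823| - 3.82, 0) = -3.4623
prox(-9.3962) = sign(-9.3962)*max(|-9.3962| - 3.82, 0) = -5.5762
prox(x) = [0.0, -4.9851, -3.4623, -5.5762]
||prox(x)||_1 = 0.0 + 4.9851 + 3.4623 + 5.5762 = 14.0236


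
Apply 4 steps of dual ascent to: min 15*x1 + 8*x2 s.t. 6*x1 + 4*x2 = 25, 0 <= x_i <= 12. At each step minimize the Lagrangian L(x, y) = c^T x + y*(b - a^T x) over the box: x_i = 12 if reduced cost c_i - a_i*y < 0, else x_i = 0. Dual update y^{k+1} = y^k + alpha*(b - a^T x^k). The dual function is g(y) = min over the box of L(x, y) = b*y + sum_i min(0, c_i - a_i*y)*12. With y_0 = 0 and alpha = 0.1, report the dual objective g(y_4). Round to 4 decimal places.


Dual ascent for LP: min 15*x1 + 8*x2, 6*x1 + 4*x2 = 25, 0 <= x_i <= 12
Step 1: y^k = 0.0, reduced costs: (15.0, 8.0)
  x^k = (0.0, 0.0), subgradient = b - a^T x = 25.0
  y^{k+1} = 0.0 + 0.1*25.0 = 2.5
Step 2: y^k = 2.5, reduced costs: (0.0, -2.0)
  x^k = (0.0, 12.0), subgradient = b - a^T x = -23.0
  y^{k+1} = 2.5 + 0.1*-23.0 = 0.2
Step 3: y^k = 0.2, reduced costs: (13.8, 7.2)
  x^k = (0.0, 0.0), subgradient = b - a^T x = 25.0
  y^{k+1} = 0.2 + 0.1*25.0 = 2.7
Step 4: y^k = 2.7, reduced costs: (-1.2, -2.8)
  x^k = (12.0, 12.0), subgradient = b - a^T x = -95.0
  y^{k+1} = 2.7 + 0.1*-95.0 = -6.8
Dual objective at y_4 = -6.8: reduced costs (55.8, 35.2), box minimizer x = (0.0, 0.0)
g(y_4) = b*y + (c1 - a1*y)*x1 + (c2 - a2*y)*x2 = 25*(-6.8) + 55.8*0.0 + 35.2*0.0 = -170.0 + 0.0 + 0.0 = -170.0


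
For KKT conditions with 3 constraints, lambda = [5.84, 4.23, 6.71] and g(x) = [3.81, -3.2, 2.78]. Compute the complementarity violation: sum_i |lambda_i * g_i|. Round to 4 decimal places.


KKT complementary slackness check:
lambda_1 * g_1 = 5.84 * 3.81 = 22.2504
lambda_2 * g_2 = 4.23 * -3.2 = -13.536
lambda_3 * g_3 = 6.71 * 2.78 = 18.6538
Total violation = 22.2504 + 13.536 + 18.6538 = 54.4402


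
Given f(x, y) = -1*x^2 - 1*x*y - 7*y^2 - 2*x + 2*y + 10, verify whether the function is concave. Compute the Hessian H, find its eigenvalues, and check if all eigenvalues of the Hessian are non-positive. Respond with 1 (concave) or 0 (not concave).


The Hessian of f(x,y) = -1*x^2 - 1*x*y - 7*y^2 - 2*x + 2*y + 10 is:
H = [[-2, -1], [-1, -14]]
Trace = -2 - 14 = -16
Determinant = -2*-14 - (-1)^2 = 27
Discriminant = (-16)^2 - 4*27 = 148.0
Eigenvalues: lambda_1 = -14.0828, lambda_2 = -1.9172
The function is concave.

1


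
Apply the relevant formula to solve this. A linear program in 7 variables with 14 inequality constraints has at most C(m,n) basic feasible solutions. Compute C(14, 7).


Each vertex corresponds to some choice of n active constraints out of m, so the number of vertices is at most C(m, n) = m! / (n!(m-n)!).
m = 14, n = 7
Numerator: 14 * 13 * 12 * 11 * 10 * 9 * 8
Denominator: 7! = 5040
C(14, 7) = 3432


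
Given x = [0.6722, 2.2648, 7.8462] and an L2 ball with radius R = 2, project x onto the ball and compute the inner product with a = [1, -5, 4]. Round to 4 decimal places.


Step 1: Compute ||x|| (intermediates to 6 decimals).
||x|| = sqrt(0.6722^2 + 2.2648^2 + 7.8462^2) = 8.194146
Step 2: Project.
Since ||x|| > R, scale = R/||x|| = 2/8.194146 = 0.244077, proj(x) = scale * x
proj(x) = [0.164069, 0.552786, 1.915077]
Step 3: Dot product.
a^T * proj(x) = 1*0.164069 - 5*0.552786 + 4*1.915077 = 5.0604


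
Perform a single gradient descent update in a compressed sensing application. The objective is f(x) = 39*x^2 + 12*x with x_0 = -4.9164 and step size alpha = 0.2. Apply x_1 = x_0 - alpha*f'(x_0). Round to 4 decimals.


We compute the gradient at x_0 and apply the update.
f'(x) = 78*x + 12
f'(-4.9164) = 78*-4.9164 + 12 = -371.4792
x_1 = -4.9164 - 0.2*-371.4792 = 69.3794


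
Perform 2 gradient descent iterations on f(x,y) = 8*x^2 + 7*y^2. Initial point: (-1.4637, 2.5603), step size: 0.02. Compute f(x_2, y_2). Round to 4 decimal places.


Gradient descent on f(x,y) = 8*x^2 + 7*y^2.
Starting point: (-1.4637, 2.5603), alpha = 0.02
Step 1: grad_x = 2*8*-1.4637 = -23.4192, grad_y = 2*7*2.5603 = 35.8442
  x_1 = -1.4637 - 0.02*-23.4192 = -0.9953
  y_1 = 2.5603 - 0.02*35.8442 = 1.8434
Step 2: grad_x = 2*8*-0.9953 = -15.9251, grad_y = 2*7*1.8434 = 25.8078
  x_2 = -0.9953 - 0.02*-15.9251 = -0.6768
  y_2 = 1.8434 - 0.02*25.8078 = 1.3273
f(-0.6768, 1.3273) = 8*(-0.6768)^2 + 7*1.3273^2 = 15.996


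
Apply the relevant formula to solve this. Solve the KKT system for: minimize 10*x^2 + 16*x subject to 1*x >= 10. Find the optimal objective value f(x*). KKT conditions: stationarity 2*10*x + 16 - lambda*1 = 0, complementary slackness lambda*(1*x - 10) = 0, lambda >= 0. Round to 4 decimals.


Step 1: Try lambda = 0 (constraint inactive).
x_unc = -16/(2*10) = -0.8
Check: 1*-0.8 = -0.8 < 10 -- violated!
Step 2: Constraint must be active: 1*x = 10
x* = 10/1 = 10.0
lambda = (2*10*10.0 + 16)/1 = 216.0
Step 3: Compute optimal value.
f(x*) = 10*10.0^2 + 16*10.0 = 1160.0


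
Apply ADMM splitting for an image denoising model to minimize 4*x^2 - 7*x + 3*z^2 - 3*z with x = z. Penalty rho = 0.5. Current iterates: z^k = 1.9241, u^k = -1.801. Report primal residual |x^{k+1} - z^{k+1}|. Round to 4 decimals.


ADMM iteration with rho = 0.5, z^k = 1.9241, u^k = -1.801
Step 1: x-update.
Minimize 4*x^2 - 7*x + (0.5/2)*(x - 1.9241 - 1.801)^2
FOC: (2*4 + 0.5)*x = 7 + 0.5*(1.9241 + 1.801)
x^{k+1} = 1.0427
Step 2: z-update.
Minimize 3*z^2 - 3*z + (0.5/2)*(1.0427 - z - 1.801)^2
FOC: (2*3 + 0.5)*z = 3 + 0.5*(1.0427 - 1.801)
z^{k+1} = 0.4032
Step 3: u-update.
u^{k+1} = -1.801 + 1.0427 - 0.4032 = -1.1616
Step 4: Primal residual = |1.0427 - 0.4032| = 0.6394


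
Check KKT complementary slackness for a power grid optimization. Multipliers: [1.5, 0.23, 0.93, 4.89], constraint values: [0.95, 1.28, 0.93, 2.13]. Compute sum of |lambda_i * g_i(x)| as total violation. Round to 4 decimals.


KKT complementary slackness check:
lambda_1 * g_1 = 1.5 * 0.95 = 1.425
lambda_2 * g_2 = 0.23 * 1.28 = 0.2944
lambda_3 * g_3 = 0.93 * 0.93 = 0.8649
lambda_4 * g_4 = 4.89 * 2.13 = 10.4157
Total violation = 1.425 + 0.2944 + 0.8649 + 10.4157 = 13.0


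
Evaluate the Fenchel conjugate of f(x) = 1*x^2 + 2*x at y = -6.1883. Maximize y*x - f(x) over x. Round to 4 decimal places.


f*(y) = sup_x {y*x - a*x^2 - b*x} = sup_x {(y-b)*x - a*x^2}
FOC: (y - b) - 2a*x = 0 => x* = (y - b)/(2a)
x* = (-6.1883 - 2)/(2*1) = -4.0942
f*(-6.1883) = (y-b)^2/(4a) = (-6.1883 - 2)^2/(4*1)
= 67.0483/4 = 16.7621


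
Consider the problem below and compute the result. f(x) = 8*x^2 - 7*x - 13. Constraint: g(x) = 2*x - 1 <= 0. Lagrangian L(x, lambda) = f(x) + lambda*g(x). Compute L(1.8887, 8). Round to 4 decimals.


Step 1: Evaluate f(x).
f(1.8887) = 8*1.8887^2 - 7*1.8887 - 13 = 2.3166
Step 2: Evaluate g(x).
g(1.8887) = 2*1.8887 - 1 = 2.7774
Step 3: Compute Lagrangian.
L = 2.3166 + 8*2.7774 = 24.5358


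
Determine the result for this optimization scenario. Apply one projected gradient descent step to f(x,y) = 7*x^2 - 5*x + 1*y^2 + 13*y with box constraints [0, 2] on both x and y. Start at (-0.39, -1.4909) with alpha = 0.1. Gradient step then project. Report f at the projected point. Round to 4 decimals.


Step 1: Compute gradient at (-0.39, -1.4909).
grad_x = 2*7*-0.39 - 5 = -10.46
grad_y = 2*1*-1.4909 + 13 = 10.0182
Step 2: Gradient step.
x_raw = -0.39 - 0.1*-10.46 = 0.656
y_raw = -1.4909 - 0.1*10.0182 = -2.4927
Step 3: Project onto [0, 2].
x_proj = clip(0.656) = 0.656
y_proj = clip(-2.4927) = 0.0
Step 4: Evaluate f.
f(0.656, 0.0) = -0.2676


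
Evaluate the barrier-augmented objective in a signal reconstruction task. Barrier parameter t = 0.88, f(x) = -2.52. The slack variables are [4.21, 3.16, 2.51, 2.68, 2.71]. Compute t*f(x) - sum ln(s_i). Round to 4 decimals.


Step 1: Compute log-barrier.
ln values: [1.4375, 1.1506, 0.9203, 0.9858, 0.9969]
phi = -(1.4375 + 1.1506 + 0.9203 + 0.9858 + 0.9969) = -5.4911
Step 2: Compute augmented objective.
t*f(x) = 0.88*-2.52 = -2.2176
Total = -2.2176 - 5.4911 = -7.7087


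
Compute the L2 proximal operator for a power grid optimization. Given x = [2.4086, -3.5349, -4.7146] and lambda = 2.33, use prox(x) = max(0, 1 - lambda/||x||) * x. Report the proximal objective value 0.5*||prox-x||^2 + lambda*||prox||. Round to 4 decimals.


Step 1: Compute ||x||.
||x|| = 6.3659
Step 2: Compute scaling factor.
scale = max(0, 1 - 2.33/6.3659) = 0.634
Step 3: prox(x) = [1.527, -2.2411, -2.989]
||prox(x)|| = 4.0359
Step 4: Proximal objective.
0.5*||prox-x||^2 = 2.7145
lambda*||prox|| = 9.4036
Total = 12.118


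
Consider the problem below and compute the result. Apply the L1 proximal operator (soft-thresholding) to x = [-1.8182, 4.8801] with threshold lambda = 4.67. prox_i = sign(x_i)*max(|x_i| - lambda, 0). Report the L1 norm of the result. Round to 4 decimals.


Soft-thresholding with lambda = 4.67:
prox(-1.8182) = sign(-1.8182)*max(|-1.8182| - 4.67, 0) = 0.0
prox(4.8801) = sign(4.8801)*max(|4.8801| - 4.67, 0) = 0.2101
prox(x) = [0.0, 0.2101]
||prox(x)||_1 = 0.0 + 0.2101 = 0.2101


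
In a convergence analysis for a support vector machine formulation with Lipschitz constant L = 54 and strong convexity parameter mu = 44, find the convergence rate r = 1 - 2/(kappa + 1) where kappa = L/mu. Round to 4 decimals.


Step 1: Compute the condition number.
kappa = L/mu = 54/44 = 1.2273
Step 2: Compute the convergence rate.
r = 1 - 2/(kappa + 1) = 1 - 2*mu/(L + mu) = (L - mu)/(L + mu) = 10/98 = 0.102


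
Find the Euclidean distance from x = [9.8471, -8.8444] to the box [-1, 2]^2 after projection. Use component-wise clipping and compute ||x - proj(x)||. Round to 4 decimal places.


Project each component onto [-1, 2].
clip(9.8471) = 2.0, clip(-8.8444) = -1.0
Projection = [2.0, -1.0]
Squared diffs: [61.577, 61.5346]
Distance = sqrt(123.1116) = 11.0956


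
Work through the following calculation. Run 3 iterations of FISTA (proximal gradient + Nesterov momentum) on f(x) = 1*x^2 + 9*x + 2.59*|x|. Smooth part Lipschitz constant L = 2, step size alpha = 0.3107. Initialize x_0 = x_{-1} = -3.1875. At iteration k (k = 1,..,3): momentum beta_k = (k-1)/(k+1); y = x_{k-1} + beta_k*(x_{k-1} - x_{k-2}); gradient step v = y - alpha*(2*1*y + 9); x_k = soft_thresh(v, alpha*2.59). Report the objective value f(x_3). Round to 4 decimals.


FISTA on f(x) = 1*x^2 + 9*x + 2.59*|x|
L = 2, alpha = 0.3107
Iteration 1: beta = 0.0, y = -3.1875 + 0.0*(-3.1875 + 3.1875) = -3.1875
  grad(y) = 2.625, v = y - alpha*grad = -4.0031
  prox(v) = soft_thresh(-4.0031, 0.8047) = -3.1984
Iteration 2: beta = 0.3333, y = -3.1984 + 0.3333*(-3.1984 + 3.1875) = -3.202
  grad(y) = 2.596, v = y - alpha*grad = -4.0086
  prox(v) = soft_thresh(-4.0086, 0.8047) = -3.2039
Iteration 3: beta = 0.5, y = -3.2039 + 0.5*(-3.2039 + 3.1984) = -3.2066
  grad(y) = 2.5868, v = y - alpha*grad = -4.0103
  prox(v) = soft_thresh(-4.0103, 0.8047) = -3.2056
f(x_3) = 1*(-3.2056)^2 + 9*(-3.2056) + 2.59*|-3.2056| = -10.272


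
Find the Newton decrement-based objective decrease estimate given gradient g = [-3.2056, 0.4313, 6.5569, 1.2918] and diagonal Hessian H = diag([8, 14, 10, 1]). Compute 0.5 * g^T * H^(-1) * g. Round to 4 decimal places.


Step 1: H is diagonal, so H^(-1) * g = [-0.4007, 0.0308, 0.6557, 1.2918].
Step 2: g^T H^(-1) g = sum_i g_i^2 / H_ii
  = (-3.2056)^2/8 + (0.4313)^2/14 + (6.5569)^2/10 + (1.2918)^2/1
  = 1.2845 + 0.0133 + 4.2993 + 1.6687 = 7.2658
Step 3: Objective decrease = 0.5 * g^T H^(-1) g = 3.6329


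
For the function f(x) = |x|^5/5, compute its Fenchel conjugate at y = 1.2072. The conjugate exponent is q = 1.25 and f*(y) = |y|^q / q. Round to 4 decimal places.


The conjugate exponent q satisfies 1/p + 1/q = 1.
p = 5, so q = 5/(5 - 1) = 1.25
|y|^q = 1.2072^1.25 = 1.2654
f*(1.2072) = 1.2654 / 1.25 = 1.0123


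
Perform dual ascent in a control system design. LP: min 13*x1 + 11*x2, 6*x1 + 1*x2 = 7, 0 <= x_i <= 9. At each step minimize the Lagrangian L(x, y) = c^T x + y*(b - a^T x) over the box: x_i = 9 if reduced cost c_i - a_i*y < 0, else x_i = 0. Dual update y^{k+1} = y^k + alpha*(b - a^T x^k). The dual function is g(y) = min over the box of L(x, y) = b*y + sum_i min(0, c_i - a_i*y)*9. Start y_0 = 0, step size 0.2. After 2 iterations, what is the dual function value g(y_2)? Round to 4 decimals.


Dual ascent for LP: min 13*x1 + 11*x2, 6*x1 + 1*x2 = 7, 0 <= x_i <= 9
Step 1: y^k = 0.0, reduced costs: (13.0, 11.0)
  x^k = (0.0, 0.0), subgradient = b - a^T x = 7.0
  y^{k+1} = 0.0 + 0.2*7.0 = 1.4
Step 2: y^k = 1.4, reduced costs: (4.6, 9.6)
  x^k = (0.0, 0.0), subgradient = b - a^T x = 7.0
  y^{k+1} = 1.4 + 0.2*7.0 = 2.8
Dual objective at y_2 = 2.8: reduced costs (-3.8, 8.2), box minimizer x = (9.0, 0.0)
g(y_2) = b*y + (c1 - a1*y)*x1 + (c2 - a2*y)*x2 = 7*2.8 + (-3.8)*9.0 + 8.2*0.0 = 19.6 - 34.2 + 0.0 = -14.6


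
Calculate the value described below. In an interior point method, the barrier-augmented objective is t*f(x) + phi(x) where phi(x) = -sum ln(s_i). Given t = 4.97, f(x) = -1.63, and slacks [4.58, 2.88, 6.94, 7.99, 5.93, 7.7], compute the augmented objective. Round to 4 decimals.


Step 1: Compute log-barrier.
ln values: [1.5217, 1.0578, 1.9373, 2.0782, 1.78, 2.0412]
phi = -(1.5217 + 1.0578 + 1.9373 + 2.0782 + 1.78 + 2.0412) = -10.4162
Step 2: Compute augmented objective.
t*f(x) = 4.97*-1.63 = -8.1011
Total = -8.1011 - 10.4162 = -18.5173


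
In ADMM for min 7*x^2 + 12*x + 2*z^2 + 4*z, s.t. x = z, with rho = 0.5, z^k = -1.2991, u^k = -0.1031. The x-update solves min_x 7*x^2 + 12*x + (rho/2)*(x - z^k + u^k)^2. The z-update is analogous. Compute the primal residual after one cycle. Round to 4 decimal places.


ADMM iteration with rho = 0.5, z^k = -1.2991, u^k = -0.1031
Step 1: x-update.
Minimize 7*x^2 + 12*x + (0.5/2)*(x + 1.2991 - 0.1031)^2
FOC: (2*7 + 0.5)*x = -12 + 0.5*(-1.2991 + 0.1031)
x^{k+1} = -0.8688
Step 2: z-update.
Minimize 2*z^2 + 4*z + (0.5/2)*(-0.8688 - z - 0.1031)^2
FOC: (2*2 + 0.5)*z = -4 + 0.5*(-0.8688 - 0.1031)
z^{k+1} = -0.9969
Step 3: u-update.
u^{k+1} = -0.1031 - 0.8688 + 0.9969 = 0.025
Step 4: Primal residual = |-0.8688 + 0.9969| = 0.1281


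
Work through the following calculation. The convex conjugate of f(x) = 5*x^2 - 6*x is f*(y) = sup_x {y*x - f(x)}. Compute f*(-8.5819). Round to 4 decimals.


f*(y) = sup_x {y*x - a*x^2 - b*x} = sup_x {(y-b)*x - a*x^2}
FOC: (y - b) - 2a*x = 0 => x* = (y - b)/(2a)
x* = (-8.5819 + 6)/(2*5) = -0.2582
f*(-8.5819) = (y-b)^2/(4a) = (-8.5819 + 6)^2/(4*5)
= 6.6662/20 = 0.3333


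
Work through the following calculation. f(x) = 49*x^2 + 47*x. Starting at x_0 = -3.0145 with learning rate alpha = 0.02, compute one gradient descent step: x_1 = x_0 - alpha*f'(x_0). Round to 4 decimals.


We compute the gradient at x_0 and apply the update.
f'(x) = 98*x + 47
f'(-3.0145) = 98*-3.0145 + 47 = -248.421
x_1 = -3.0145 - 0.02*-248.421 = 1.9539


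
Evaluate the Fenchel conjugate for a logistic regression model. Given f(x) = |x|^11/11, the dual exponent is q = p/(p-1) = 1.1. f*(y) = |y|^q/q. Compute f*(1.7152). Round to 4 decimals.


The conjugate exponent q satisfies 1/p + 1/q = 1.
p = 11, so q = 11/(11 - 1) = 1.1
|y|^q = 1.7152^1.1 = 1.8103
f*(1.7152) = 1.8103 / 1.1 = 1.6457


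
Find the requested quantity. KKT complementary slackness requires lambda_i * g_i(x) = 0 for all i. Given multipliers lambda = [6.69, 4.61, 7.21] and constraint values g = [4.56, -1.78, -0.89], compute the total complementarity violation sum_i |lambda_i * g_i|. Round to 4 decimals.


KKT complementary slackness check:
lambda_1 * g_1 = 6.69 * 4.56 = 30.5064
lambda_2 * g_2 = 4.61 * -1.78 = -8.2058
lambda_3 * g_3 = 7.21 * -0.89 = -6.4169
Total violation = 30.5064 + 8.2058 + 6.4169 = 45.1291


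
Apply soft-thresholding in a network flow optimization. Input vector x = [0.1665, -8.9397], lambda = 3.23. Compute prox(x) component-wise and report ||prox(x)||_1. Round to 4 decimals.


Soft-thresholding with lambda = 3.23:
prox(0.1665) = sign(0.1665)*max(|0.1665| - 3.23, 0) = 0.0
prox(-8.9397) = sign(-8.9397)*max(|-8.9397| - 3.23, 0) = -5.7097
prox(x) = [0.0, -5.7097]
||prox(x)||_1 = 0.0 + 5.7097 = 5.7097


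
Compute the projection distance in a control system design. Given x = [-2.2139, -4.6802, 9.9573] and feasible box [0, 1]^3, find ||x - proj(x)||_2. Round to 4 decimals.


Project each component onto [0, 1].
clip(-2.2139) = 0.0, clip(-4.6802) = 0.0, clip(9.9573) = 1.0
Projection = [0.0, 0.0, 1.0]
Squared diffs: [4.9014, 21.9043, 80.2332]
Distance = sqrt(107.0389) = 10.346


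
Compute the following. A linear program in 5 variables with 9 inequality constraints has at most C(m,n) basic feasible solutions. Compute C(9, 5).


Each vertex corresponds to some choice of n active constraints out of m, so the number of vertices is at most C(m, n) = m! / (n!(m-n)!).
m = 9, n = 5
Numerator: 9 * 8 * 7 * 6 * 5
Denominator: 5! = 120
C(9, 5) = 126


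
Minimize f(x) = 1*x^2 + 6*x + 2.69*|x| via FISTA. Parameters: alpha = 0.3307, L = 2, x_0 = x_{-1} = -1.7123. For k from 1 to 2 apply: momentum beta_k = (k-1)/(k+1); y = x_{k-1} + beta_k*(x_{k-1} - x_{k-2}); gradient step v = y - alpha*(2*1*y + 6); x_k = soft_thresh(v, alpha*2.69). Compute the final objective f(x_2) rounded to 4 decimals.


FISTA on f(x) = 1*x^2 + 6*x + 2.69*|x|
L = 2, alpha = 0.3307
Iteration 1: beta = 0.0, y = -1.7123 + 0.0*(-1.7123 + 1.7123) = -1.7123
  grad(y) = 2.5754, v = y - alpha*grad = -2.564
  prox(v) = soft_thresh(-2.564, 0.8896) = -1.6744
Iteration 2: beta = 0.3333, y = -1.6744 + 0.3333*(-1.6744 + 1.7123) = -1.6618
  grad(y) = 2.6765, v = y - alpha*grad = -2.5469
  prox(v) = soft_thresh(-2.5469, 0.8896) = -1.6573
f(x_2) = 1*(-1.6573)^2 + 6*(-1.6573) + 2.69*|-1.6573| = -2.739


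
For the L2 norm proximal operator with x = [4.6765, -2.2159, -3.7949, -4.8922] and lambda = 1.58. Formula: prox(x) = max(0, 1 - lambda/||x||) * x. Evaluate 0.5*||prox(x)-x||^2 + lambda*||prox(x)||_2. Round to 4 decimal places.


Step 1: Compute ||x||.
||x|| = 8.0694
Step 2: Compute scaling factor.
scale = max(0, 1 - 1.58/8.0694) = 0.8042
Step 3: prox(x) = [3.7608, -1.782, -3.0519, -3.9343]
||prox(x)|| = 6.4894
Step 4: Proximal objective.
0.5*||prox-x||^2 = 1.2482
lambda*||prox|| = 10.2533
Total = 11.5014


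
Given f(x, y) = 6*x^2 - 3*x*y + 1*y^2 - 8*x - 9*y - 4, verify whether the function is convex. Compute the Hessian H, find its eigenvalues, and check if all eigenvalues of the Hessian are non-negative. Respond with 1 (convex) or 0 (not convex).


The Hessian of f(x,y) = 6*x^2 - 3*x*y + 1*y^2 - 8*x - 9*y - 4 is:
H = [[12, -3], [-3, 2]]
Trace = 12 + 2 = 14
Determinant = 12*2 - (-3)^2 = 15
Discriminant = (14)^2 - 4*15 = 136.0
Eigenvalues: lambda_1 = 1.169, lambda_2 = 12.831
The function is convex.

1


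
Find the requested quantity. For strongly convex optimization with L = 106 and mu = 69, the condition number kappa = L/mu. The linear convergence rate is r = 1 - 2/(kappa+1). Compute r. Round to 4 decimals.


Step 1: Compute the condition number.
kappa = L/mu = 106/69 = 1.5362
Step 2: Compute the convergence rate.
r = 1 - 2/(kappa + 1) = 1 - 2*mu/(L + mu) = (L - mu)/(L + mu) = 37/175 = 0.2114


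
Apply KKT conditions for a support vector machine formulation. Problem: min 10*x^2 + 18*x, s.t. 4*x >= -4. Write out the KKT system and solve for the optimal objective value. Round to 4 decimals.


Step 1: Try lambda = 0 (constraint inactive).
Stationarity: 2*10*x + 18 = 0
x* = -18/(2*10) = -0.9
Check constraint: 4*-0.9 = -3.6 >= -4 -- satisfied.
Step 2: Compute optimal value.
f(x*) = 10*(-0.9)^2 + 18*(-0.9) = -8.1


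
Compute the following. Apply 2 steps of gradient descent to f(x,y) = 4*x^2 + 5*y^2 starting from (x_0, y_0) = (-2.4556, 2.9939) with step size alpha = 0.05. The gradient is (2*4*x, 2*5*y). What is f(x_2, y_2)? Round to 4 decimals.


Gradient descent on f(x,y) = 4*x^2 + 5*y^2.
Starting point: (-2.4556, 2.9939), alpha = 0.05
Step 1: grad_x = 2*4*-2.4556 = -19.6448, grad_y = 2*5*2.9939 = 29.939
  x_1 = -2.4556 - 0.05*-19.6448 = -1.4734
  y_1 = 2.9939 - 0.05*29.939 = 1.497
Step 2: grad_x = 2*4*-1.4734 = -11.7869, grad_y = 2*5*1.497 = 14.9695
  x_2 = -1.4734 - 0.05*-11.7869 = -0.884
  y_2 = 1.497 - 0.05*14.9695 = 0.7485
f(-0.884, 0.7485) = 4*(-0.884)^2 + 5*0.7485^2 = 5.927


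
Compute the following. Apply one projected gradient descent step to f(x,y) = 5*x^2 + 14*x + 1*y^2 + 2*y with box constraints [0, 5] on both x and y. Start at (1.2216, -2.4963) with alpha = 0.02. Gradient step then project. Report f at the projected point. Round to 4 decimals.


Step 1: Compute gradient at (1.2216, -2.4963).
grad_x = 2*5*1.2216 + 14 = 26.216
grad_y = 2*1*-2.4963 + 2 = -2.9926
Step 2: Gradient step.
x_raw = 1.2216 - 0.02*26.216 = 0.6973
y_raw = -2.4963 - 0.02*-2.9926 = -2.4364
Step 3: Project onto [0, 5].
x_proj = clip(0.6973) = 0.6973
y_proj = clip(-2.4364) = 0.0
Step 4: Evaluate f.
f(0.6973, 0.0) = 12.1929


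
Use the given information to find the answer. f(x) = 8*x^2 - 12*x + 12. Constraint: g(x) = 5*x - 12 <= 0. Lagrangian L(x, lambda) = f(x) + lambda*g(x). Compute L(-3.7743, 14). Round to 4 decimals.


Step 1: Evaluate f(x).
f(-3.7743) = 8*(-3.7743)^2 - 12*(-3.7743) + 12 = 171.2543
Step 2: Evaluate g(x).
g(-3.7743) = 5*-3.7743 - 12 = -30.8715
Step 3: Compute Lagrangian.
L = 171.2543 + 14*-30.8715 = -260.9467


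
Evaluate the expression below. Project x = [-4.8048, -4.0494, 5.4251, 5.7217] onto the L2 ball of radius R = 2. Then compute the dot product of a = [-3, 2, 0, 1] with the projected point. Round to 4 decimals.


Step 1: Compute ||x|| (intermediates to 6 decimals).
||x|| = sqrt((-4.8048)^2 + (-4.0494)^2 + 5.4251^2 + 5.7217^2) = 10.082326
Step 2: Project.
Since ||x|| > R, scale = R/||x|| = 2/10.082326 = 0.198367, proj(x) = scale * x
proj(x) = [-0.953114, -0.803267, 1.076161, 1.134996]
Step 3: Dot product.
a^T * proj(x) = -3*(-0.953114) + 2*(-0.803267) + 0*1.076161 + 1*1.134996 = 2.3878
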